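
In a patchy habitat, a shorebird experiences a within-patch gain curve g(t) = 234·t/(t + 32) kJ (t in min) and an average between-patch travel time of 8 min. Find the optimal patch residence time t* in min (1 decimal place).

Maximise g(t)/(T+t): set derivative to zero → g'(t)(T+t) = g(t).
g'(t) = 234·32/(t + 32)². Setting 234·32/(t+32)² = 234t/[(t+32)(8+t)] gives 32(8+t) = t(t+32), so t² = 32×8 = 256.
t* = √256 = 16 min.

16.0 min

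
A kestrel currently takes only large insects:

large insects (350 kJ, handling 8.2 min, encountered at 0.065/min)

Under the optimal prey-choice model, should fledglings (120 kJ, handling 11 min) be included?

No

On large insects alone, R = ΣλE/(1+Σλh) = 22.75/1.533 = 14.84 kJ/min.
Profitability of fledglings: 120/11 = 10.91 kJ/min.
10.91 < 14.84, so adding fledglings would lower the average — exclude it.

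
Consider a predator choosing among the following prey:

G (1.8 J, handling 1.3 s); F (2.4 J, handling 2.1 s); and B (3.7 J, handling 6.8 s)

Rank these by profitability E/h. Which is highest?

G

Profitability E/h (J/s): G = 1.8/1.3 = 1.38, F = 2.4/2.1 = 1.14, B = 3.7/6.8 = 0.544.
Ranked: G > F > B.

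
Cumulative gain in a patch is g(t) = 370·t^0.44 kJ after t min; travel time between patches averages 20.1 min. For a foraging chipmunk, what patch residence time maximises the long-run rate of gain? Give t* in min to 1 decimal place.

By the marginal value theorem, leave when the instantaneous gain rate g'(t) equals the habitat-wide average g(t)/(T + t).
g'(t) = 0.44·370·t^-0.56. Setting 0.44·370·t^-0.56 = 370·t^0.44/(20.1+t) gives 0.44(20.1+t) = t, so 0.56·t = 0.44×20.1.
t* = 0.44×20.1/0.56 = 15.79 min.

15.8 min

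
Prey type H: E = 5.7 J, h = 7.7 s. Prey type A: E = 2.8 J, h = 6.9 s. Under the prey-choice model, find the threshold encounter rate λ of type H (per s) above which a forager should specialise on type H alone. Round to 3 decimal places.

Drop type A once their profitability E₂/h₂ falls below the rate achievable on type H alone: E₂/h₂ = λE₁/(1 + λh₁).
Solve for λ: λE₁h₂ = E₂(1 + λh₁) → λ(E₁h₂ − E₂h₁) = E₂ → λ = E₂/(E₁h₂ − E₂h₁).
λ = 2.8/(5.7×6.9 − 2.8×7.7) = 2.8/17.77 = 0.1576 per s.

0.158 per s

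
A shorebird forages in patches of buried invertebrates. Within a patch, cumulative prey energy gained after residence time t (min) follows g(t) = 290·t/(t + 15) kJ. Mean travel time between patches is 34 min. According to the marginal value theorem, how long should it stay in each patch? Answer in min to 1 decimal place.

22.6 min

By the marginal value theorem, leave when the instantaneous gain rate g'(t) equals the habitat-wide average g(t)/(T + t).
g'(t) = 290·15/(t + 15)². Setting 290·15/(t+15)² = 290t/[(t+15)(34+t)] gives 15(34+t) = t(t+15), so t² = 15×34 = 510.
t* = √510 = 22.58 min.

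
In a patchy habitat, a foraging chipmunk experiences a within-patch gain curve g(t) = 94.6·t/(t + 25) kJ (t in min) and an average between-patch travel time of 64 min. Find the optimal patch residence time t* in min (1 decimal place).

By the marginal value theorem, leave when the instantaneous gain rate g'(t) equals the habitat-wide average g(t)/(T + t).
g'(t) = 94.6·25/(t + 25)². Setting 94.6·25/(t+25)² = 94.6t/[(t+25)(64+t)] gives 25(64+t) = t(t+25), so t² = 25×64 = 1600.
t* = √1600 = 40 min.

40.0 min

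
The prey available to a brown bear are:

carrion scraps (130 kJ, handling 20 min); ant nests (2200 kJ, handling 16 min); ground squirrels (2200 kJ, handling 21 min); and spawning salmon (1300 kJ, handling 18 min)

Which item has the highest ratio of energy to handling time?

In descending order of E/h:
ant nests: 2200/16 = 138 kJ/min
ground squirrels: 2200/21 = 105 kJ/min
spawning salmon: 1300/18 = 72.2 kJ/min
carrion scraps: 130/20 = 6.5 kJ/min

ant nests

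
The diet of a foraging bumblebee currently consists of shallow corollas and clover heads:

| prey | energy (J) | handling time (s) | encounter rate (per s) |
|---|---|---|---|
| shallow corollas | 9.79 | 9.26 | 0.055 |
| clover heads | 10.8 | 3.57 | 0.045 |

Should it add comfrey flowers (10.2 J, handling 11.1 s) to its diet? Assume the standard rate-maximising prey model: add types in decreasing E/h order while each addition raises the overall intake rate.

Yes

Intake rate on the current diet: R = (0.055×9.79 + 0.045×10.8) / (1 + 0.055×9.26 + 0.045×3.57) = 1.024/1.67 = 0.6135 J/s.
comfrey flowers: E/h = 10.2/11.1 = 0.9189 J/s.
0.9189 > 0.6135, so adding comfrey flowers raises the average — include it.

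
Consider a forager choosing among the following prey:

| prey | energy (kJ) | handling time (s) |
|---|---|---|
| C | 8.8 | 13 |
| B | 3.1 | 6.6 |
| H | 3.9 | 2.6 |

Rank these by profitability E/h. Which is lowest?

B

Profitability E/h (kJ/s): C = 8.8/13 = 0.677, B = 3.1/6.6 = 0.47, H = 3.9/2.6 = 1.5.
Ranked: H > C > B.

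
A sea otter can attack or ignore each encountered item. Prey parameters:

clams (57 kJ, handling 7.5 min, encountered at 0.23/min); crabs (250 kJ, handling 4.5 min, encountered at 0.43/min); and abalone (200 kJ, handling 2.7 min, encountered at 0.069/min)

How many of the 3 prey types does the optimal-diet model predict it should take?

2

Profitabilities (E/h, kJ/min): abalone 74.1, crabs 55.6, clams 7.6. Add prey in this order while the next type's profitability exceeds the intake rate on those already taken.
Rate on top 1: 11.63. crabs: 55.6 > 11.63 → include.
Rate on top 2: 38.86. clams: 7.6 < 38.86 → exclude; stop.
Optimal diet: abalone, crabs — 2 of 3 types.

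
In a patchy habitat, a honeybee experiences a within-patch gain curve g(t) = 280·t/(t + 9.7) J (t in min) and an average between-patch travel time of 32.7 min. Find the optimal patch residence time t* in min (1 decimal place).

Optimal t* satisfies g'(t*) = g(t*)/(T + t*).
g'(t) = 280·9.7/(t + 9.7)². Setting 280·9.7/(t+9.7)² = 280t/[(t+9.7)(32.7+t)] gives 9.7(32.7+t) = t(t+9.7), so t² = 9.7×32.7 = 317.2.
t* = √317.2 = 17.81 min.

17.8 min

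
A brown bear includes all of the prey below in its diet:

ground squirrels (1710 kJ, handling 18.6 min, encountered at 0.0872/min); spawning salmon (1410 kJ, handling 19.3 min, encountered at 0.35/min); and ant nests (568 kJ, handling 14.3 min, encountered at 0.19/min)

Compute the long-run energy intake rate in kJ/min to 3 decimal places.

R = (0.0872×1710 + 0.35×1410 + 0.19×568) / (1 + 0.0872×18.6 + 0.35×19.3 + 0.19×14.3) = 750.5/12.09 = 62.06 kJ/min.

62.059 kJ/min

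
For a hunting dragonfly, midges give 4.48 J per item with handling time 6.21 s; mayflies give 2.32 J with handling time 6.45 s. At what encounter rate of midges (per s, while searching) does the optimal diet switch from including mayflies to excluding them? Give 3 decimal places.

0.160 per s

Drop mayflies once their profitability E₂/h₂ falls below the rate achievable on midges alone: E₂/h₂ = λE₁/(1 + λh₁).
Solve for λ: λE₁h₂ = E₂(1 + λh₁) → λ(E₁h₂ − E₂h₁) = E₂ → λ = E₂/(E₁h₂ − E₂h₁).
λ = 2.32/(4.48×6.45 − 2.32×6.21) = 2.32/14.49 = 0.1601 per s.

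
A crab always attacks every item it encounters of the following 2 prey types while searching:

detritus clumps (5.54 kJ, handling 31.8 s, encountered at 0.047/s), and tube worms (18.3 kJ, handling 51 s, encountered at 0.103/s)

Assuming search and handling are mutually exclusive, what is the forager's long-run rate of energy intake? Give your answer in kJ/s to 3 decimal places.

0.277 kJ/s

R = (0.047×5.54 + 0.103×18.3) / (1 + 0.047×31.8 + 0.103×51) = 2.145/7.748 = 0.2769 kJ/s.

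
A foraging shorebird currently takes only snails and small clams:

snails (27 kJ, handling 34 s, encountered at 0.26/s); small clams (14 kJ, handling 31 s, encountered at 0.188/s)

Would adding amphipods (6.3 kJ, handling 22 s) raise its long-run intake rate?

Current rate: (0.26×27 + 0.188×14)/(1 + 0.26×34 + 0.188×31) = 0.616 kJ/s.
Profitability of amphipods: 6.3/22 = 0.2864 kJ/s.
0.2864 < 0.616, so adding amphipods would lower the average — exclude it.

No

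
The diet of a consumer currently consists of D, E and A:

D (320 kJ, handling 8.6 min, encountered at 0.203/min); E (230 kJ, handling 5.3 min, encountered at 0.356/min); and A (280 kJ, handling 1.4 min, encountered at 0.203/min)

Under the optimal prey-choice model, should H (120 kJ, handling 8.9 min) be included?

No

On D, E and A alone, R = ΣλE/(1+Σλh) = 203.7/4.917 = 41.43 kJ/min.
H: E/h = 120/8.9 = 13.48 kJ/min.
Since 13.48 < R, time spent handling H is better spent searching.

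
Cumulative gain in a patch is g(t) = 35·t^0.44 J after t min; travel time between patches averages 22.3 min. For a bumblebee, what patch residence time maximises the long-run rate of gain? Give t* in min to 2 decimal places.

By the marginal value theorem, leave when the instantaneous gain rate g'(t) equals the habitat-wide average g(t)/(T + t).
g'(t) = 0.44·35·t^-0.56. Setting 0.44·35·t^-0.56 = 35·t^0.44/(22.3+t) gives 0.44(22.3+t) = t, so 0.56·t = 0.44×22.3.
t* = 0.44×22.3/0.56 = 17.52 min.

17.52 min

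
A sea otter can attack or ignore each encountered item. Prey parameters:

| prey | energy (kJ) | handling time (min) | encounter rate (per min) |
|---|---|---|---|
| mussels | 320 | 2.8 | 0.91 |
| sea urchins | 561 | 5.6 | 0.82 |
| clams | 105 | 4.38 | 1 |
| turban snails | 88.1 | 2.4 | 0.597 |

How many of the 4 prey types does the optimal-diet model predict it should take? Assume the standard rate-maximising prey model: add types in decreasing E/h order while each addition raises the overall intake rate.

2

Profitabilities (E/h, kJ/min): mussels 114, sea urchins 100, turban snails 36.7, clams 24. Add prey in this order while the next type's profitability exceeds the intake rate on those already taken.
Rate on top 1: 82.07. sea urchins: 100 > 82.07 → include.
Rate on top 2: 92.29. turban snails: 36.7 < 92.29 → exclude; stop.
Optimal diet: mussels, sea urchins — 2 of 4 types.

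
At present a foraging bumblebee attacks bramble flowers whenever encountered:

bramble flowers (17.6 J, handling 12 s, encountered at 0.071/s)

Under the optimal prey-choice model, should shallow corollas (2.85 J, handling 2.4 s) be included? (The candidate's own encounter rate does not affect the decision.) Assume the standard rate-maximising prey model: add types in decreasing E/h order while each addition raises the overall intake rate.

Current rate: (0.071×17.6)/(1 + 0.071×12) = 0.6747 J/s.
shallow corollas: E/h = 2.85/2.4 = 1.188 J/s.
Since 1.188 > R, including shallow corollas increases the long-run rate.

Yes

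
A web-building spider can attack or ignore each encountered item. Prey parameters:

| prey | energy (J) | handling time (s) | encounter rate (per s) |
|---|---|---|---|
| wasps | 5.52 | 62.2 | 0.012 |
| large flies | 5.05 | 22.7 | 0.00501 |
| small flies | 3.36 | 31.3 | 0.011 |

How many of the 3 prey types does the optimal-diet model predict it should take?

E/h in descending order: large flies 0.222, small flies 0.107, wasps 0.0887 J/s. The optimal diet is the largest prefix of this list for which every included type satisfies E_i/h_i > R on the types above it.
Rate on top 1: 0.02272. small flies: 0.107 > 0.02272 → include.
Rate on top 2: 0.0427. wasps: 0.0887 > 0.0427 → include.
Optimal diet: large flies, small flies, wasps — 3 of 3 types.

3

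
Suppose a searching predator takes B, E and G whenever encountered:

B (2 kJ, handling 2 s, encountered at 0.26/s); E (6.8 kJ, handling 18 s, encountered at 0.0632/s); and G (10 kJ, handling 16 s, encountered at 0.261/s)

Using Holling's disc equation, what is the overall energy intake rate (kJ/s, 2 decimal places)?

Energy encountered per unit search time: 0.26×2 + 0.0632×6.8 + 0.261×10 = 3.56 kJ/s.
Handling time per unit search time: 0.26×2 + 0.0632×18 + 0.261×16 = 5.834.
Rate = 3.56/(1 + 5.834) = 0.5209 kJ/s.

0.52 kJ/s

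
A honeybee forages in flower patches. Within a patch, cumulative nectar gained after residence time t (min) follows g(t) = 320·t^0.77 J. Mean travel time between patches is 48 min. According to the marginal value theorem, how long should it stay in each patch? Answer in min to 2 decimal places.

160.70 min

Maximise g(t)/(T+t): set derivative to zero → g'(t)(T+t) = g(t).
g'(t) = 0.77·320·t^-0.23. Setting 0.77·320·t^-0.23 = 320·t^0.77/(48+t) gives 0.77(48+t) = t, so 0.23·t = 0.77×48.
t* = 0.77×48/0.23 = 160.7 min.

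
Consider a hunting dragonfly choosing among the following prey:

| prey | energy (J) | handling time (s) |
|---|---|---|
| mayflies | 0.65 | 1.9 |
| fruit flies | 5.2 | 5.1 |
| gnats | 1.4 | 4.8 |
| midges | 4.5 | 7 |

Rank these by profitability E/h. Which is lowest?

gnats

In descending order of E/h:
fruit flies: 5.2/5.1 = 1.02 J/s
midges: 4.5/7 = 0.643 J/s
mayflies: 0.65/1.9 = 0.342 J/s
gnats: 1.4/4.8 = 0.292 J/s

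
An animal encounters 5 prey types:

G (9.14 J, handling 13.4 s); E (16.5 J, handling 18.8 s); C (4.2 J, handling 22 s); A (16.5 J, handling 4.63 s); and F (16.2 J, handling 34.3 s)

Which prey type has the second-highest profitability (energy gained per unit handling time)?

E

Profitability E/h (J/s): G = 9.14/13.4 = 0.682, E = 16.5/18.8 = 0.878, C = 4.2/22 = 0.191, A = 16.5/4.63 = 3.56, F = 16.2/34.3 = 0.472.
Ranked: A > E > G > F > C.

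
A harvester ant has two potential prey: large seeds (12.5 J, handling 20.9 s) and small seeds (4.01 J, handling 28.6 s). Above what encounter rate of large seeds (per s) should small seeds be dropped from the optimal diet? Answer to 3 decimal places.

0.015 per s

Drop small seeds once their profitability E₂/h₂ falls below the rate achievable on large seeds alone: E₂/h₂ = λE₁/(1 + λh₁).
Solve for λ: λE₁h₂ = E₂(1 + λh₁) → λ(E₁h₂ − E₂h₁) = E₂ → λ = E₂/(E₁h₂ − E₂h₁).
λ = 4.01/(12.5×28.6 − 4.01×20.9) = 4.01/273.7 = 0.01465 per s.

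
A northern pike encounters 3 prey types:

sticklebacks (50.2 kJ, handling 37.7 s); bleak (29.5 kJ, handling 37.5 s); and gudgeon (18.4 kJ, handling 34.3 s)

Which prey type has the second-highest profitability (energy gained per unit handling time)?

bleak

In descending order of E/h:
sticklebacks: 50.2/37.7 = 1.33 kJ/s
bleak: 29.5/37.5 = 0.787 kJ/s
gudgeon: 18.4/34.3 = 0.536 kJ/s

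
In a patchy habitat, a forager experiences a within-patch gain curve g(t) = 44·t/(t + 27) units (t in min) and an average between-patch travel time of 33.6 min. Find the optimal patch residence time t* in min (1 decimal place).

Optimal t* satisfies g'(t*) = g(t*)/(T + t*).
g'(t) = 44·27/(t + 27)². Setting 44·27/(t+27)² = 44t/[(t+27)(33.6+t)] gives 27(33.6+t) = t(t+27), so t² = 27×33.6 = 907.2.
t* = √907.2 = 30.12 min.

30.1 min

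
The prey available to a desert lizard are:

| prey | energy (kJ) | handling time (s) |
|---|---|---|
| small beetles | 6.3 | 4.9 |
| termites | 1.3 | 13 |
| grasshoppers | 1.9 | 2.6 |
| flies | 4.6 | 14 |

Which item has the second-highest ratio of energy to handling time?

grasshoppers

In descending order of E/h:
small beetles: 6.3/4.9 = 1.29 kJ/s
grasshoppers: 1.9/2.6 = 0.731 kJ/s
flies: 4.6/14 = 0.329 kJ/s
termites: 1.3/13 = 0.1 kJ/s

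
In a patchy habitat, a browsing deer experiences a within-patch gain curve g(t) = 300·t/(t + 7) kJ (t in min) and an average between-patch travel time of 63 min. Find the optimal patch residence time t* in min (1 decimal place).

21.0 min

Maximise g(t)/(T+t): set derivative to zero → g'(t)(T+t) = g(t).
g'(t) = 300·7/(t + 7)². Setting 300·7/(t+7)² = 300t/[(t+7)(63+t)] gives 7(63+t) = t(t+7), so t² = 7×63 = 441.
t* = √441 = 21 min.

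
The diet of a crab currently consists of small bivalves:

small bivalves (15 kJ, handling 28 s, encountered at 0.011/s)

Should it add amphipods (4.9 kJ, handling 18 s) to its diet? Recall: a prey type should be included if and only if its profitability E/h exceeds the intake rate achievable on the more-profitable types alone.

Current rate: (0.011×15)/(1 + 0.011×28) = 0.1261 kJ/s.
amphipods: E/h = 4.9/18 = 0.2722 kJ/s.
0.2722 > 0.1261, so adding amphipods raises the average — include it.

Yes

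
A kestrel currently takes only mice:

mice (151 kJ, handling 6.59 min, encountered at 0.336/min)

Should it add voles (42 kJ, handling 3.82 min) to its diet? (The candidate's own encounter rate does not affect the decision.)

Current rate: (0.336×151)/(1 + 0.336×6.59) = 15.78 kJ/min.
Profitability of voles: 42/3.82 = 10.99 kJ/min.
Since 10.99 < R, time spent handling voles is better spent searching.

No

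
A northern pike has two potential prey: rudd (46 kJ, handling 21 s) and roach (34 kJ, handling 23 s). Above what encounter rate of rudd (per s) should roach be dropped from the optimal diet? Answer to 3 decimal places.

The zero-one rule: include roach iff E₂/h₂ > λE₁/(1+λh₁). Equality gives the switch point.
λE₁h₂ = E₂ + λE₂h₁ ⇒ λ = E₂/(E₁h₂ − E₂h₁) = 34/(1058 − 714) = 0.09884 per s.

0.099 per s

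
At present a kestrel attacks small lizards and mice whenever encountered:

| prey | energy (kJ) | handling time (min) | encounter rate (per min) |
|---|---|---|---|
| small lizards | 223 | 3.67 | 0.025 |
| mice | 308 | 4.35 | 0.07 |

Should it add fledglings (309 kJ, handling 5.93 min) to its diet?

Yes

Current rate: (0.025×223 + 0.07×308)/(1 + 0.025×3.67 + 0.07×4.35) = 19.43 kJ/min.
Profitability of fledglings: 309/5.93 = 52.11 kJ/min.
Since 52.11 > R, including fledglings increases the long-run rate.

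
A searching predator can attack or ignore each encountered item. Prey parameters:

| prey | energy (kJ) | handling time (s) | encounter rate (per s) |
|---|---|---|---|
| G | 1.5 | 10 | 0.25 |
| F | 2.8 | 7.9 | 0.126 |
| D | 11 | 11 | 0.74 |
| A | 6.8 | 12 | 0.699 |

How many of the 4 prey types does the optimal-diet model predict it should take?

1

Rank by E/h (kJ/s): D 1, A 0.567, F 0.354, G 0.15. Include each in turn until the next type's E/h falls below the running intake rate.
Rate on top 1: 0.8906. A: 0.567 < 0.8906 → exclude; stop.
Optimal diet: D — 1 of 4 types.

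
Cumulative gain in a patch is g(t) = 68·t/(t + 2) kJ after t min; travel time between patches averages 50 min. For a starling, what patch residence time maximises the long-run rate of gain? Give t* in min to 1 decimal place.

10.0 min

Optimal t* satisfies g'(t*) = g(t*)/(T + t*).
g'(t) = 68·2/(t + 2)². Setting 68·2/(t+2)² = 68t/[(t+2)(50+t)] gives 2(50+t) = t(t+2), so t² = 2×50 = 100.
t* = √100 = 10 min.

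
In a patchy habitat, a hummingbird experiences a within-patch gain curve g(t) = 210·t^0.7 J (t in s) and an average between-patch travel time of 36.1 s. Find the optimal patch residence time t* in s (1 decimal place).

84.2 s

Optimal t* satisfies g'(t*) = g(t*)/(T + t*).
g'(t) = 0.7·210·t^-0.3. Setting 0.7·210·t^-0.3 = 210·t^0.7/(36.1+t) gives 0.7(36.1+t) = t, so 0.30·t = 0.7×36.1.
t* = 0.7×36.1/0.30 = 84.23 s.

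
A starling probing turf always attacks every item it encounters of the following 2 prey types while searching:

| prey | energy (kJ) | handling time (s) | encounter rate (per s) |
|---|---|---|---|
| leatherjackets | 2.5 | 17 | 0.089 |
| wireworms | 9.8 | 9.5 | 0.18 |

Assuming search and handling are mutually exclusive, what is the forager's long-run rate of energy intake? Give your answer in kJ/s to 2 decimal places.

0.47 kJ/s

R = (0.089×2.5 + 0.18×9.8) / (1 + 0.089×17 + 0.18×9.5) = 1.986/4.223 = 0.4704 kJ/s.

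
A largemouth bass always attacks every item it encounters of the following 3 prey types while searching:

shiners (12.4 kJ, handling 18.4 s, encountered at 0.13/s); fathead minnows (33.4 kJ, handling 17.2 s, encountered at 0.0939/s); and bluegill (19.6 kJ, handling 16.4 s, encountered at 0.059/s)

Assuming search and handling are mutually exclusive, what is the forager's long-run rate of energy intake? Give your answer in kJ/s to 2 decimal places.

R = (0.13×12.4 + 0.0939×33.4 + 0.059×19.6) / (1 + 0.13×18.4 + 0.0939×17.2 + 0.059×16.4) = 5.905/5.975 = 0.9883 kJ/s.

0.99 kJ/s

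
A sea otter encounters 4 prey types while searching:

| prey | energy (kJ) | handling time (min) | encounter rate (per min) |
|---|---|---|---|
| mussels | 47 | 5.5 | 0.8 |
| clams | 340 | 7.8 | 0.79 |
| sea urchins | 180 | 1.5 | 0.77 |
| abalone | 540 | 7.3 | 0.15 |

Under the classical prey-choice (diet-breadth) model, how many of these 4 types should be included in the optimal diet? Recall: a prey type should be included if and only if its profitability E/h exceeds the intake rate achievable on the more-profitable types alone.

2

E/h in descending order: sea urchins 120, abalone 74, clams 43.6, mussels 8.55 kJ/min. The optimal diet is the largest prefix of this list for which every included type satisfies E_i/h_i > R on the types above it.
Rate on top 1: 64.32. abalone: 74 > 64.32 → include.
Rate on top 2: 67.57. clams: 43.6 < 67.57 → exclude; stop.
Optimal diet: sea urchins, abalone — 2 of 4 types.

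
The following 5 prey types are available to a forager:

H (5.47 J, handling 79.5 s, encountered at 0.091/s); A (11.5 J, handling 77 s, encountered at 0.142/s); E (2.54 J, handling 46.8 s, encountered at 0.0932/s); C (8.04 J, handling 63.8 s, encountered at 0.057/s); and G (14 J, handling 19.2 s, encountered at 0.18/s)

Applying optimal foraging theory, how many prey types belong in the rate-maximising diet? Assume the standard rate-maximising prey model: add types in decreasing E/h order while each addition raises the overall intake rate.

1

Rank by E/h (J/s): G 0.729, A 0.149, C 0.126, H 0.0688, E 0.0543. Include each in turn until the next type's E/h falls below the running intake rate.
Rate on top 1: 0.5655. A: 0.149 < 0.5655 → exclude; stop.
Optimal diet: G — 1 of 5 types.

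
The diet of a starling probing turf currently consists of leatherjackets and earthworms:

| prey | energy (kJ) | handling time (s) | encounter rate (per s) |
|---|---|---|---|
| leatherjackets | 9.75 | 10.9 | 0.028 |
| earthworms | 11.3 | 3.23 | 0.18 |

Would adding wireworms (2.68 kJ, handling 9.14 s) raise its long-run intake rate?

On leatherjackets and earthworms alone, R = ΣλE/(1+Σλh) = 2.307/1.887 = 1.223 kJ/s.
wireworms: E/h = 2.68/9.14 = 0.2932 kJ/s.
0.2932 < 1.223, so adding wireworms would lower the average — exclude it.

No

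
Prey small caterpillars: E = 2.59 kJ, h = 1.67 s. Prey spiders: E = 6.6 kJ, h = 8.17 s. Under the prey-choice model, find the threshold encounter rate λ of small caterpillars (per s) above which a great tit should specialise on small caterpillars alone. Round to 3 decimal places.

Drop spiders once their profitability E₂/h₂ falls below the rate achievable on small caterpillars alone: E₂/h₂ = λE₁/(1 + λh₁).
Solve for λ: λE₁h₂ = E₂(1 + λh₁) → λ(E₁h₂ − E₂h₁) = E₂ → λ = E₂/(E₁h₂ − E₂h₁).
λ = 6.6/(2.59×8.17 − 6.6×1.67) = 6.6/10.14 = 0.651 per s.

0.651 per s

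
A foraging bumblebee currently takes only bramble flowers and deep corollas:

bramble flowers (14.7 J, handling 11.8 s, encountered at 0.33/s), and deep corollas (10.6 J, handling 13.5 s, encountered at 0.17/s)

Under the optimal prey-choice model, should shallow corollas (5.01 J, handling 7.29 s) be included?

Current rate: (0.33×14.7 + 0.17×10.6)/(1 + 0.33×11.8 + 0.17×13.5) = 0.9254 J/s.
Profitability of shallow corollas: 5.01/7.29 = 0.6872 J/s.
0.6872 < 0.9254, so adding shallow corollas would lower the average — exclude it.

No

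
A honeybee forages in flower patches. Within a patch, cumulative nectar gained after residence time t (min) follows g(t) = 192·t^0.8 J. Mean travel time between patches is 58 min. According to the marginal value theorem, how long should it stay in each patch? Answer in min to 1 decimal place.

Maximise g(t)/(T+t): set derivative to zero → g'(t)(T+t) = g(t).
g'(t) = 0.8·192·t^-0.2. Setting 0.8·192·t^-0.2 = 192·t^0.8/(58+t) gives 0.8(58+t) = t, so 0.20·t = 0.8×58.
t* = 0.8×58/0.20 = 232 min.

232.0 min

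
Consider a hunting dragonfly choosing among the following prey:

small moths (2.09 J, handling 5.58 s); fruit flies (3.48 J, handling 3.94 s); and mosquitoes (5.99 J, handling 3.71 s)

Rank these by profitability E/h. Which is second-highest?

fruit flies

Profitability E/h (J/s): small moths = 2.09/5.58 = 0.375, fruit flies = 3.48/3.94 = 0.883, mosquitoes = 5.99/3.71 = 1.61.
Ranked: mosquitoes > fruit flies > small moths.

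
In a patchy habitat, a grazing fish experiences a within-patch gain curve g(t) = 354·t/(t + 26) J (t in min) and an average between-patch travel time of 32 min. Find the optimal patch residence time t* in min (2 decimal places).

28.84 min

Maximise g(t)/(T+t): set derivative to zero → g'(t)(T+t) = g(t).
g'(t) = 354·26/(t + 26)². Setting 354·26/(t+26)² = 354t/[(t+26)(32+t)] gives 26(32+t) = t(t+26), so t² = 26×32 = 832.
t* = √832 = 28.84 min.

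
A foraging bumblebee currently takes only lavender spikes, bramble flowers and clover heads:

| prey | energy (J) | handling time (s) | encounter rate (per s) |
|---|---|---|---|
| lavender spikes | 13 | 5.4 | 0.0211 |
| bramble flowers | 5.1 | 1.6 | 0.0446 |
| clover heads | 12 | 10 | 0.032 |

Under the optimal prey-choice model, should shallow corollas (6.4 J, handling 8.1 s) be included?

Current rate: (0.0211×13 + 0.0446×5.1 + 0.032×12)/(1 + 0.0211×5.4 + 0.0446×1.6 + 0.032×10) = 0.5884 J/s.
Profitability of shallow corollas: 6.4/8.1 = 0.7901 J/s.
0.7901 > 0.5884, so adding shallow corollas raises the average — include it.

Yes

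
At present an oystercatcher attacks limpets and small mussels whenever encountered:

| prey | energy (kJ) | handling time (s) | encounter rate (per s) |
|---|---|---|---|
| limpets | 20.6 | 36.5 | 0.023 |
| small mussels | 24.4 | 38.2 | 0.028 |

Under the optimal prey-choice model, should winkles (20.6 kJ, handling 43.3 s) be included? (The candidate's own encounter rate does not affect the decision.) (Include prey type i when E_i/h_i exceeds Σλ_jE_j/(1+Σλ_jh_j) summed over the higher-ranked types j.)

On limpets and small mussels alone, R = ΣλE/(1+Σλh) = 1.157/2.909 = 0.3977 kJ/s.
winkles: E/h = 20.6/43.3 = 0.4758 kJ/s.
0.4758 > 0.3977, so adding winkles raises the average — include it.

Yes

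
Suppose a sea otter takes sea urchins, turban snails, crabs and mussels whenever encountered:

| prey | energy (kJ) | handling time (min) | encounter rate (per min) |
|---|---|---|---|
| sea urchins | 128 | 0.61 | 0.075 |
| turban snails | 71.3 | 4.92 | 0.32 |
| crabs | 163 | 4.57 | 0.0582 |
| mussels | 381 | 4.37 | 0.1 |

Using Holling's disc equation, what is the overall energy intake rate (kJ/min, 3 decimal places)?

R = (0.075×128 + 0.32×71.3 + 0.0582×163 + 0.1×381) / (1 + 0.075×0.61 + 0.32×4.92 + 0.0582×4.57 + 0.1×4.37) = 80/3.323 = 24.07 kJ/min.

24.075 kJ/min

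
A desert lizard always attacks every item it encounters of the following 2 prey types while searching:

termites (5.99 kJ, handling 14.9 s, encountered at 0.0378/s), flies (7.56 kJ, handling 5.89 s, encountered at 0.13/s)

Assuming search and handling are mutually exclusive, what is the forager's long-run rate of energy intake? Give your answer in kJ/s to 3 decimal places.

R = Σλ_iE_i / (1 + Σλ_ih_i)
Numerator: 0.0378×5.99 + 0.13×7.56 = 1.209
Denominator: 1 + 0.0378×14.9 + 0.13×5.89 = 2.329
R = 1.209/2.329 = 0.5192 kJ/s

0.519 kJ/s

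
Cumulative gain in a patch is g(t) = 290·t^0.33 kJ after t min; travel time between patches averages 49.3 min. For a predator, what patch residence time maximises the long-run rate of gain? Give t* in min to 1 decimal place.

24.3 min

Maximise g(t)/(T+t): set derivative to zero → g'(t)(T+t) = g(t).
g'(t) = 0.33·290·t^-0.67. Setting 0.33·290·t^-0.67 = 290·t^0.33/(49.3+t) gives 0.33(49.3+t) = t, so 0.67·t = 0.33×49.3.
t* = 0.33×49.3/0.67 = 24.28 min.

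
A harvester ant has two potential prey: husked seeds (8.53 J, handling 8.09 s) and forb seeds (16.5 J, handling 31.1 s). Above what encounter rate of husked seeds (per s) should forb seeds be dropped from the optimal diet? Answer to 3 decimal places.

Drop forb seeds once their profitability E₂/h₂ falls below the rate achievable on husked seeds alone: E₂/h₂ = λE₁/(1 + λh₁).
Solve for λ: λE₁h₂ = E₂(1 + λh₁) → λ(E₁h₂ − E₂h₁) = E₂ → λ = E₂/(E₁h₂ − E₂h₁).
λ = 16.5/(8.53×31.1 − 16.5×8.09) = 16.5/131.8 = 0.1252 per s.

0.125 per s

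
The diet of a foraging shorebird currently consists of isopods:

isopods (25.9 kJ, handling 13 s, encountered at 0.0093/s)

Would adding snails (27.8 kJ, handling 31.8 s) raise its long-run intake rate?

Yes

Intake rate on the current diet: R = (0.0093×25.9) / (1 + 0.0093×13) = 0.2409/1.121 = 0.2149 kJ/s.
Profitability of snails: 27.8/31.8 = 0.8742 kJ/s.
0.8742 > 0.2149, so adding snails raises the average — include it.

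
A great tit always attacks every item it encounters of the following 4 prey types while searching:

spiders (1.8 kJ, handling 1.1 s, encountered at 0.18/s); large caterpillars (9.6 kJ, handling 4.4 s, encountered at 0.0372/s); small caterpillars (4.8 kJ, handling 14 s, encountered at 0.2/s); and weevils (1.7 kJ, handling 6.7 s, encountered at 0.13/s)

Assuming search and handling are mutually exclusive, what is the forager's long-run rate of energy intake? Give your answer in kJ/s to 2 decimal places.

R = Σλ_iE_i / (1 + Σλ_ih_i)
Numerator: 0.18×1.8 + 0.0372×9.6 + 0.2×4.8 + 0.13×1.7 = 1.862
Denominator: 1 + 0.18×1.1 + 0.0372×4.4 + 0.2×14 + 0.13×6.7 = 5.033
R = 1.862/5.033 = 0.37 kJ/s

0.37 kJ/s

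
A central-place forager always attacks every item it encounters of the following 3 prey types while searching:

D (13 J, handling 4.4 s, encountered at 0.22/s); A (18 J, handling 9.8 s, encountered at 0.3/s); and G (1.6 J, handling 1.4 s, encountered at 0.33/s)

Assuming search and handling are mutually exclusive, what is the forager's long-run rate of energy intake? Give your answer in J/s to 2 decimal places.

1.64 J/s

R = Σλ_iE_i / (1 + Σλ_ih_i)
Numerator: 0.22×13 + 0.3×18 + 0.33×1.6 = 8.788
Denominator: 1 + 0.22×4.4 + 0.3×9.8 + 0.33×1.4 = 5.37
R = 8.788/5.37 = 1.636 J/s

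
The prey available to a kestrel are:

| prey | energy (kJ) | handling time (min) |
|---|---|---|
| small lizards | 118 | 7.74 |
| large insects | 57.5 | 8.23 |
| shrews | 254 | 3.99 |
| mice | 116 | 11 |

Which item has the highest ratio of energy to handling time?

shrews

In descending order of E/h:
shrews: 254/3.99 = 63.7 kJ/min
small lizards: 118/7.74 = 15.2 kJ/min
mice: 116/11 = 10.5 kJ/min
large insects: 57.5/8.23 = 6.99 kJ/min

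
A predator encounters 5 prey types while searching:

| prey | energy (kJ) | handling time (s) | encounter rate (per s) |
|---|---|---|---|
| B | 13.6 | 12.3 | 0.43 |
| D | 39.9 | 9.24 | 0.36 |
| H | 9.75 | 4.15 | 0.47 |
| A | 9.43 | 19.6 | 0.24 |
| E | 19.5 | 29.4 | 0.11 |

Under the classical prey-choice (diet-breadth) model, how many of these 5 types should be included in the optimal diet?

1

Profitabilities (E/h, kJ/s): D 4.32, H 2.35, B 1.11, E 0.663, A 0.481. Add prey in this order while the next type's profitability exceeds the intake rate on those already taken.
Rate on top 1: 3.32. H: 2.35 < 3.32 → exclude; stop.
Optimal diet: D — 1 of 5 types.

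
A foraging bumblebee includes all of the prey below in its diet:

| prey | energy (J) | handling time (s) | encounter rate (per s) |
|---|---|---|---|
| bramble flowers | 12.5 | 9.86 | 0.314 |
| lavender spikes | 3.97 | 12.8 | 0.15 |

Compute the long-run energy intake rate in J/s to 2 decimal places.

R = Σλ_iE_i / (1 + Σλ_ih_i)
Numerator: 0.314×12.5 + 0.15×3.97 = 4.521
Denominator: 1 + 0.314×9.86 + 0.15×12.8 = 6.016
R = 4.521/6.016 = 0.7514 J/s

0.75 J/s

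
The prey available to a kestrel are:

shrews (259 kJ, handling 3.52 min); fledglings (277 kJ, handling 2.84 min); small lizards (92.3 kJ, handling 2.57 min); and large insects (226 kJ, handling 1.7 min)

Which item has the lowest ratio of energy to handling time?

small lizards

Profitability E/h (kJ/min): shrews = 259/3.52 = 73.6, fledglings = 277/2.84 = 97.5, small lizards = 92.3/2.57 = 35.9, large insects = 226/1.7 = 133.
Ranked: large insects > fledglings > shrews > small lizards.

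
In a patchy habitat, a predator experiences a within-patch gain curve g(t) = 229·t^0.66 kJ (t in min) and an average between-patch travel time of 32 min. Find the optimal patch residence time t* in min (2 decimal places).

By the marginal value theorem, leave when the instantaneous gain rate g'(t) equals the habitat-wide average g(t)/(T + t).
g'(t) = 0.66·229·t^-0.34. Setting 0.66·229·t^-0.34 = 229·t^0.66/(32+t) gives 0.66(32+t) = t, so 0.34·t = 0.66×32.
t* = 0.66×32/0.34 = 62.12 min.

62.12 min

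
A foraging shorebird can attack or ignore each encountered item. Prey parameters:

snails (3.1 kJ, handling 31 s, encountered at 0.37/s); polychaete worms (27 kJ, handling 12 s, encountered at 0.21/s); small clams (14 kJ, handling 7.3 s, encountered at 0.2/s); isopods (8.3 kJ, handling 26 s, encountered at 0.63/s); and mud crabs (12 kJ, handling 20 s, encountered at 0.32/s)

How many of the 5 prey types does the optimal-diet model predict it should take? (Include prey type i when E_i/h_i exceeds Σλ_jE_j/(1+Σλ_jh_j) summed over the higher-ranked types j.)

2

Rank by E/h (kJ/s): polychaete worms 2.25, small clams 1.92, mud crabs 0.6, isopods 0.319, snails 0.1. Include each in turn until the next type's E/h falls below the running intake rate.
Rate on top 1: 1.611. small clams: 1.92 > 1.611 → include.
Rate on top 2: 1.701. mud crabs: 0.6 < 1.701 → exclude; stop.
Optimal diet: polychaete worms, small clams — 2 of 5 types.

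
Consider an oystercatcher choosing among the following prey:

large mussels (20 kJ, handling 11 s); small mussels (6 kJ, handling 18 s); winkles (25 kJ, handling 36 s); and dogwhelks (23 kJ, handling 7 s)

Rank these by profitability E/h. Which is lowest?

In descending order of E/h:
dogwhelks: 23/7 = 3.29 kJ/s
large mussels: 20/11 = 1.82 kJ/s
winkles: 25/36 = 0.694 kJ/s
small mussels: 6/18 = 0.333 kJ/s

small mussels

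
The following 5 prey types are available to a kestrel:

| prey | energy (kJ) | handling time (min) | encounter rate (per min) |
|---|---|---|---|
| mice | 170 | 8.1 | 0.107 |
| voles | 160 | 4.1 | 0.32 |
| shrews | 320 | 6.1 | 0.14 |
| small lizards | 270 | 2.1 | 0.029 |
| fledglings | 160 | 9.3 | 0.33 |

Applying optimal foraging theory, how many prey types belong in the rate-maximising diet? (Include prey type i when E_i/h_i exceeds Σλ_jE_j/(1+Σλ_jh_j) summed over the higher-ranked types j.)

Rank by E/h (kJ/min): small lizards 129, shrews 52.5, voles 39, mice 21, fledglings 17.2. Include each in turn until the next type's E/h falls below the running intake rate.
Rate on top 1: 7.381. shrews: 52.5 > 7.381 → include.
Rate on top 2: 27.48. voles: 39 > 27.48 → include.
Rate on top 3: 32.18. mice: 21 < 32.18 → exclude; stop.
Optimal diet: small lizards, shrews, voles — 3 of 5 types.

3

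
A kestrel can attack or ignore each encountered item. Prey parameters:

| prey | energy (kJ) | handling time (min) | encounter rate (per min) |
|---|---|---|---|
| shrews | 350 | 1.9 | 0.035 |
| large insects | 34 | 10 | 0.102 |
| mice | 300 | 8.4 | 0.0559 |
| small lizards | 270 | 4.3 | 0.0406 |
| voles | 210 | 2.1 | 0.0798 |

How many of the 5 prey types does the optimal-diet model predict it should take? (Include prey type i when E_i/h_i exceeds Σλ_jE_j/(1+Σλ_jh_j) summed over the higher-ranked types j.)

4

E/h in descending order: shrews 184, voles 100, small lizards 62.8, mice 35.7, large insects 3.4 kJ/min. The optimal diet is the largest prefix of this list for which every included type satisfies E_i/h_i > R on the types above it.
Rate on top 1: 11.49. voles: 100 > 11.49 → include.
Rate on top 2: 23.51. small lizards: 62.8 > 23.51 → include.
Rate on top 3: 28.37. mice: 35.7 > 28.37 → include.
Rate on top 4: 30.21. large insects: 3.4 < 30.21 → exclude; stop.
Optimal diet: shrews, voles, small lizards, mice — 4 of 5 types.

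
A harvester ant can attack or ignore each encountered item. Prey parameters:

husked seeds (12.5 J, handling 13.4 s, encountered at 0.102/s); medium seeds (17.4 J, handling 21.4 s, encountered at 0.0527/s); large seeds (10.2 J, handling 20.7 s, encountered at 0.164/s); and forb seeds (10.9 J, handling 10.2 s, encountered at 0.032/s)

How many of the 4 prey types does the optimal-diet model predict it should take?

Profitabilities (E/h, J/s): forb seeds 1.07, husked seeds 0.933, medium seeds 0.813, large seeds 0.493. Add prey in this order while the next type's profitability exceeds the intake rate on those already taken.
Rate on top 1: 0.263. husked seeds: 0.933 > 0.263 → include.
Rate on top 2: 0.6029. medium seeds: 0.813 > 0.6029 → include.
Rate on top 3: 0.665. large seeds: 0.493 < 0.665 → exclude; stop.
Optimal diet: forb seeds, husked seeds, medium seeds — 3 of 4 types.

3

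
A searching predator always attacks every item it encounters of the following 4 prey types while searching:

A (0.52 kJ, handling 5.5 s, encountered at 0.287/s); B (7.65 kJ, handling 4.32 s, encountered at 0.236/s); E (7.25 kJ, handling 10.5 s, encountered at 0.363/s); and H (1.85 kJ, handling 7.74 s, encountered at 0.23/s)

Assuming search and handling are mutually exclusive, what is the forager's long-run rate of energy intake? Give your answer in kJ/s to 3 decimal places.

R = (0.287×0.52 + 0.236×7.65 + 0.363×7.25 + 0.23×1.85) / (1 + 0.287×5.5 + 0.236×4.32 + 0.363×10.5 + 0.23×7.74) = 5.012/9.19 = 0.5454 kJ/s.

0.545 kJ/s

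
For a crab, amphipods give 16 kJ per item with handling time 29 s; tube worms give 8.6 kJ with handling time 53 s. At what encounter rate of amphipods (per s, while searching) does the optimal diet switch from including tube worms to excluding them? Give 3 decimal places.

0.014 per s

Drop tube worms once their profitability E₂/h₂ falls below the rate achievable on amphipods alone: E₂/h₂ = λE₁/(1 + λh₁).
Solve for λ: λE₁h₂ = E₂(1 + λh₁) → λ(E₁h₂ − E₂h₁) = E₂ → λ = E₂/(E₁h₂ − E₂h₁).
λ = 8.6/(16×53 − 8.6×29) = 8.6/598.6 = 0.01437 per s.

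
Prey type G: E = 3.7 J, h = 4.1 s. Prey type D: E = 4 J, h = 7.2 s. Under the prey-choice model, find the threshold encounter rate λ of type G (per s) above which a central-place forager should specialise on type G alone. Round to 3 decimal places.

At the threshold, the rate on type G alone equals the profitability of type D: λ·3.7/(1 + λ·4.1) = 4/7.2 = 0.5556.
Rearranging, λ(3.7 − 0.5556×4.1) = 0.5556, so λ = 0.5556/1.422 = 0.3906 per s.

0.391 per s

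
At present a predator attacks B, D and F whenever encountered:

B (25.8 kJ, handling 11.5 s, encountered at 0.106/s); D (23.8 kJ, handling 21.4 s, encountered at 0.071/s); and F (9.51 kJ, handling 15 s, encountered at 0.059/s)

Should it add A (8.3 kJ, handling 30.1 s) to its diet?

On B, D and F alone, R = ΣλE/(1+Σλh) = 4.986/4.623 = 1.078 kJ/s.
A: E/h = 8.3/30.1 = 0.2757 kJ/s.
Since 0.2757 < R, time spent handling A is better spent searching.

No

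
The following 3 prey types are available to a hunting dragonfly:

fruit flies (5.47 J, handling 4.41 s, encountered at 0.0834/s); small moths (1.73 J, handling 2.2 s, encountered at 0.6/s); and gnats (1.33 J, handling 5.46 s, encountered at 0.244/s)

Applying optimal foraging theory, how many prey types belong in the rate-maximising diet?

2

E/h in descending order: fruit flies 1.24, small moths 0.786, gnats 0.244 J/s. The optimal diet is the largest prefix of this list for which every included type satisfies E_i/h_i > R on the types above it.
Rate on top 1: 0.3335. small moths: 0.786 > 0.3335 → include.
Rate on top 2: 0.5559. gnats: 0.244 < 0.5559 → exclude; stop.
Optimal diet: fruit flies, small moths — 2 of 3 types.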